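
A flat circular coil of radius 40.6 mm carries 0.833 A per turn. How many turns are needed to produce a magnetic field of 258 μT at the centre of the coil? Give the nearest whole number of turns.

N = 20

For an N-turn coil, B = Nμ₀I/(2R). A single turn gives B₁ = 1.29×10⁻⁵ T with R = 0.0406 m.
N = B/B₁ = 2.58×10⁻⁴ / 1.29×10⁻⁵ = 20.01.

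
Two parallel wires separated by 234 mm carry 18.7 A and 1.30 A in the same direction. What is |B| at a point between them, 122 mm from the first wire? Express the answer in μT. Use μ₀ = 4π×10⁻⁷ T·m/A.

Each long wire gives B = μ₀I/(2πd). Distances are d₁ = 0.122 m and d₂ = 0.112 m.
B₁ = 3.07×10⁻⁵ T, B₂ = 2.32×10⁻⁶ T.
Between parallel currents the two contributions point in opposite directions, so they subtract. B = |B₁ − B₂| = |3.07×10⁻⁵ − 2.32×10⁻⁶| = 2.83×10⁻⁵ T.

B ≈ 28.3 μT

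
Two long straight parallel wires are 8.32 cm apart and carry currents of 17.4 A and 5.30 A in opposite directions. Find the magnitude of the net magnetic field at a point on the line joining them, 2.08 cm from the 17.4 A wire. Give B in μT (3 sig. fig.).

B ≈ 184 μT

Each long wire gives B = μ₀I/(2πd). Distances are d₁ = 0.0208 m and d₂ = 0.0624 m.
B₁ = 1.67×10⁻⁴ T, B₂ = 1.70×10⁻⁵ T.
Between antiparallel currents both contributions point the same way, so they add. B = B₁ + B₂ = 1.67×10⁻⁴ + 1.70×10⁻⁵ = 1.84×10⁻⁴ T.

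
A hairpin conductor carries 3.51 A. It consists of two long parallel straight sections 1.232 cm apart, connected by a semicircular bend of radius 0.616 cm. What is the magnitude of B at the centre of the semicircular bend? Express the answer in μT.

The semicircular arc contributes B_arc = μ₀I·π/(4πR) = μ₀I/(4R) = 1.79×10⁻⁴ T.
Each semi-infinite lead is at perpendicular distance R = 0.00616 m from the centre, with the perpendicular foot at its near end, so it contributes μ₀I/(4πR); both point the same way, together 1.14×10⁻⁴ T.
Arc and leads all point the same direction: B = 1.79×10⁻⁴ + 1.14×10⁻⁴ = 2.93×10⁻⁴ T.

B ≈ 293 μT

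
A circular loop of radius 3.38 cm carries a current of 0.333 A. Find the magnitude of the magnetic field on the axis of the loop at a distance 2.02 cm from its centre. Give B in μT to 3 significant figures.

B ≈ 3.92 μT

On the axis of a circular loop, B = μ₀IR² / [2(R²+z²)^(3/2)].
R² + z² = (0.0338)² + (0.0202)² = 0.00155 m², and (R²+z²)^(3/2) = 6.11×10⁻⁵ m³.
B = (4π×10⁻⁷ × 0.333 × 0.001142) / (2 × 6.11×10⁻⁵) = 3.92×10⁻⁶ T.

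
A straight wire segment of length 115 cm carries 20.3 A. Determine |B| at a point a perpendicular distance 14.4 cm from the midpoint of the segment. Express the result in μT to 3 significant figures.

B ≈ 27.3 μT

For a finite straight segment, B = (μ₀I/4πd)(sinθ₁ + sinθ₂), where θ₁, θ₂ are the angles from the perpendicular to each end.
The perpendicular from the point meets the wire at its midpoint, so each end is L/2 = 0.575 m away along the wire.
sinθ₁ = 0.575/√(0.575²+0.144²) = 0.9700; sinθ₂ = 0.575/√(0.575²+0.144²) = 0.9700.
B = (4π×10⁻⁷ × 20.3) / (4π × 0.144) × (0.9700 + 0.9700) = 2.73×10⁻⁵ T.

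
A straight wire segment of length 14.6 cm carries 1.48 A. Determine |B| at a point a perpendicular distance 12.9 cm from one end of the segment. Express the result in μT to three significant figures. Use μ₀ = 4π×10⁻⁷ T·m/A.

For a finite straight segment, B = (μ₀I/4πd)(sinθ₁ + sinθ₂), where θ₁, θ₂ are the angles from the perpendicular to each end.
The perpendicular foot is at one end, so the two end-offsets along the wire are 0 and L = 0.146 m.
sinθ₁ = 0/√(0²+0.129²) = 0.0000; sinθ₂ = 0.146/√(0.146²+0.129²) = 0.7494.
B = (4π×10⁻⁷ × 1.48) / (4π × 0.129) × (0.0000 + 0.7494) = 8.60×10⁻⁷ T.

B ≈ 0.860 μT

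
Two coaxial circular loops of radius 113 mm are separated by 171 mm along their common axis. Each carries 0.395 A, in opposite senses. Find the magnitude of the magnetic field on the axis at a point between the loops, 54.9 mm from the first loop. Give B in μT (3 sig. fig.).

B ≈ 0.853 μT

Each loop contributes B = μ₀IR²/[2(R²+z²)^(3/2)] on the axis, with z measured from that loop.
Loop 1 (z = 0.0549 m): B₁ = 1.60×10⁻⁶ T. Loop 2 (z = 0.1161 m): B₂ = 7.45×10⁻⁷ T.
The fields oppose: B = |B₁ − B₂| = 8.53×10⁻⁷ T.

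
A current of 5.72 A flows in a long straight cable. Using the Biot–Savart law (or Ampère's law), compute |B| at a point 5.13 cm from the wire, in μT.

For an infinitely long straight wire, B = μ₀I/(2πd).
B = (4π×10⁻⁷ × 5.72) / (2π × 0.0513) = 2.23×10⁻⁵ T.

B ≈ 22.3 μT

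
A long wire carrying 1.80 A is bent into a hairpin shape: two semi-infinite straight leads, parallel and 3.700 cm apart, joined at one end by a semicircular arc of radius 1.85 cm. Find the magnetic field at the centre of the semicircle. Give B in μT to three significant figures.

B ≈ 50.0 μT

The semicircular arc contributes B_arc = μ₀I·π/(4πR) = μ₀I/(4R) = 3.06×10⁻⁵ T.
Each semi-infinite lead is at perpendicular distance R = 0.0185 m from the centre, with the perpendicular foot at its near end, so it contributes μ₀I/(4πR); both point the same way, together 1.95×10⁻⁵ T.
Arc and leads all point the same direction: B = 3.06×10⁻⁵ + 1.95×10⁻⁵ = 5.00×10⁻⁵ T.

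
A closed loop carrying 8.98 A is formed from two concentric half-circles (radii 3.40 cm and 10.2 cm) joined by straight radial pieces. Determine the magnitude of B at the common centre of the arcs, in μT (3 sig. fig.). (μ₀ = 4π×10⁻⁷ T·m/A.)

B ≈ 55.3 μT

The radial connectors point toward the centre, so dl × r̂ = 0 and they contribute nothing.
Each semicircle gives μ₀I/(4R): inner arc 8.30×10⁻⁵ T, outer arc 2.77×10⁻⁵ T.
The two arcs carry current in opposite angular senses, so their fields oppose: B = |8.30×10⁻⁵ − 2.77×10⁻⁵| = 5.53×10⁻⁵ T.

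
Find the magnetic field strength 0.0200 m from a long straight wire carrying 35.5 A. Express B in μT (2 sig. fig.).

B ≈ 350 μT

For an infinitely long straight wire, B = μ₀I/(2πd).
B = (4π×10⁻⁷ × 35.5) / (2π × 0.02) = 3.55×10⁻⁴ T.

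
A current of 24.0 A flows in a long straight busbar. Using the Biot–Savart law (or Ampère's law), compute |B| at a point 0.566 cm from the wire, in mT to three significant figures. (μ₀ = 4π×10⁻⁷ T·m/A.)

B ≈ 0.848 mT

For an infinitely long straight wire, B = μ₀I/(2πd).
B = (4π×10⁻⁷ × 24.0) / (2π × 0.00566) = 8.48×10⁻⁴ T.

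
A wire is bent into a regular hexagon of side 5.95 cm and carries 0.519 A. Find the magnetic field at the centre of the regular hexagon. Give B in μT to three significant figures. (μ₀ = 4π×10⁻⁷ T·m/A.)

Each side is a finite straight segment at perpendicular distance d = a/(2 tan(π/6)) = 0.05153 m from the centre, with end-angles ±π/6.
One side contributes B₁ = (μ₀I/4πd)·2 sin(π/6) = 1.01×10⁻⁶ T.
All 6 sides add in the same direction: B = 6 × 1.01×10⁻⁶ = 6.04×10⁻⁶ T.

B ≈ 6.04 μT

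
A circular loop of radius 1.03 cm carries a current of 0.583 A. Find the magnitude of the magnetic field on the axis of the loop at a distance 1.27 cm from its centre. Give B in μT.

B ≈ 8.89 μT

On the axis of a circular loop, B = μ₀IR² / [2(R²+z²)^(3/2)].
R² + z² = (0.0103)² + (0.0127)² = 0.0002674 m², and (R²+z²)^(3/2) = 4.37×10⁻⁶ m³.
B = (4π×10⁻⁷ × 0.583 × 0.0001061) / (2 × 4.37×10⁻⁶) = 8.89×10⁻⁶ T.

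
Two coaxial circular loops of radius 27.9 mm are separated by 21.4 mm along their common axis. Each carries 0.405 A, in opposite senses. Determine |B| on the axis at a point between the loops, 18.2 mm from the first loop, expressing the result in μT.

Each loop contributes B = μ₀IR²/[2(R²+z²)^(3/2)] on the axis, with z measured from that loop.
Loop 1 (z = 0.0182 m): B₁ = 5.36×10⁻⁶ T. Loop 2 (z = 0.0032 m): B₂ = 8.94×10⁻⁶ T.
The fields oppose: B = |B₁ − B₂| = 3.58×10⁻⁶ T.

B ≈ 3.58 μT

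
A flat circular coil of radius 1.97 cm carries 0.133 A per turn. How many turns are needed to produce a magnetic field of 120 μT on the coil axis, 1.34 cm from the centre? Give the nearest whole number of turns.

N = 50

For an N-turn coil, B = Nμ₀IR²/[2(R²+z²)^(3/2)]. A single turn gives B₁ = 2.40×10⁻⁶ T with R = 0.0197 m, z = 0.0134 m.
N = B/B₁ = 1.20×10⁻⁴ / 2.40×10⁻⁶ = 50.04.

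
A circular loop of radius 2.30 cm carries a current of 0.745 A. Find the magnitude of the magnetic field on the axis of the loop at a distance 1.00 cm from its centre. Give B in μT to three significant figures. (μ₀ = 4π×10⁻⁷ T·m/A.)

B ≈ 15.7 μT

On the axis of a circular loop, B = μ₀IR² / [2(R²+z²)^(3/2)].
R² + z² = (0.023)² + (0.01)² = 0.000629 m², and (R²+z²)^(3/2) = 1.58×10⁻⁵ m³.
B = (4π×10⁻⁷ × 0.745 × 0.000529) / (2 × 1.58×10⁻⁵) = 1.57×10⁻⁵ T.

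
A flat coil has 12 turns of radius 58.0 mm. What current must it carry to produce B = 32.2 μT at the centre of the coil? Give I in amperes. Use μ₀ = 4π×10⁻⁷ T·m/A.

For an N-turn coil, B = Nμ₀I/(2R) with R = 0.058 m, so I = 2RB/(Nμ₀) = 2 × 0.058 × 3.22×10⁻⁵ / (12 × 4π×10⁻⁷) = 0.248 A.

I ≈ 0.248 A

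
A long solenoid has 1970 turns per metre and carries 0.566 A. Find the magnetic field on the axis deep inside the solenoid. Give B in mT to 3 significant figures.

B ≈ 1.40 mT

Inside a long solenoid, B = μ₀nI with n = 1970 turns/m.
B = 4π×10⁻⁷ × 1970 × 0.566 = 1.40×10⁻³ T.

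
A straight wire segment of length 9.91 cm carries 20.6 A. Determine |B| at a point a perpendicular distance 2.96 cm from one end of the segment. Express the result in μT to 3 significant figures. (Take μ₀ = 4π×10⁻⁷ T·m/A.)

For a finite straight segment, B = (μ₀I/4πd)(sinθ₁ + sinθ₂), where θ₁, θ₂ are the angles from the perpendicular to each end.
The perpendicular foot is at one end, so the two end-offsets along the wire are 0 and L = 0.0991 m.
sinθ₁ = 0/√(0²+0.0296²) = 0.0000; sinθ₂ = 0.0991/√(0.0991²+0.0296²) = 0.9582.
B = (4π×10⁻⁷ × 20.6) / (4π × 0.0296) × (0.0000 + 0.9582) = 6.67×10⁻⁵ T.

B ≈ 66.7 μT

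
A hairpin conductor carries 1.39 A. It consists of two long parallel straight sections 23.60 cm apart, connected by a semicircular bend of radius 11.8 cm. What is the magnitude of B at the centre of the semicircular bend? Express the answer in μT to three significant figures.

The semicircular arc contributes B_arc = μ₀I·π/(4πR) = μ₀I/(4R) = 3.70×10⁻⁶ T.
Each semi-infinite lead is at perpendicular distance R = 0.118 m from the centre, with the perpendicular foot at its near end, so it contributes μ₀I/(4πR); both point the same way, together 2.36×10⁻⁶ T.
Arc and leads all point the same direction: B = 3.70×10⁻⁶ + 2.36×10⁻⁶ = 6.06×10⁻⁶ T.

B ≈ 6.06 μT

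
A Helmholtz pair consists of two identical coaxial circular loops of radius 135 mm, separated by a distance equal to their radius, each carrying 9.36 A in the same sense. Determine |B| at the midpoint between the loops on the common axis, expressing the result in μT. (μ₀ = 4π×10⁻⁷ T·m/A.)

Each loop contributes B = μ₀IR²/[2(R²+z²)^(3/2)] on the axis, with z measured from that loop.
Loop 1 (z = 0.0675 m): B₁ = 3.12×10⁻⁵ T. Loop 2 (z = 0.0675 m): B₂ = 3.12×10⁻⁵ T.
The fields add: B = B₁ + B₂ = 6.23×10⁻⁵ T.

B ≈ 62.3 μT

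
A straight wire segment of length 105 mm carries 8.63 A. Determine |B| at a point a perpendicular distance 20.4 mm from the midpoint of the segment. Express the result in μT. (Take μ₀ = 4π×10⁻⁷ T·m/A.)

B ≈ 78.9 μT

For a finite straight segment, B = (μ₀I/4πd)(sinθ₁ + sinθ₂), where θ₁, θ₂ are the angles from the perpendicular to each end.
The perpendicular from the point meets the wire at its midpoint, so each end is L/2 = 0.0525 m away along the wire.
sinθ₁ = 0.0525/√(0.0525²+0.0204²) = 0.9321; sinθ₂ = 0.0525/√(0.0525²+0.0204²) = 0.9321.
B = (4π×10⁻⁷ × 8.63) / (4π × 0.0204) × (0.9321 + 0.9321) = 7.89×10⁻⁵ T.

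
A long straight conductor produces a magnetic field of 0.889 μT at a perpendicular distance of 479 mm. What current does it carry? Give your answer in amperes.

For a long straight wire B = μ₀I/(2πd), so I = 2πdB/μ₀.
I = 2π × 0.479 × 8.89×10⁻⁷ / (4π×10⁻⁷) = 2.13 A.

I ≈ 2.13 A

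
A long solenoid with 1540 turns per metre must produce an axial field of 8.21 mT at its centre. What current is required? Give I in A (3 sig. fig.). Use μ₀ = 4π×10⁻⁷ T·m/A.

I ≈ 4.24 A

Inside a long solenoid B = μ₀nI with n = 1540 m⁻¹, so I = B/(μ₀n).
I = 8.21×10⁻³ / (4π×10⁻⁷ × 1540) = 4.24 A.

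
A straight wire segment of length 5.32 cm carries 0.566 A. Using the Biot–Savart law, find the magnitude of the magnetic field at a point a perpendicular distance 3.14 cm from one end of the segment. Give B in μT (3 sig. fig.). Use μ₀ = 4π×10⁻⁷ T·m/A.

B ≈ 1.55 μT

For a finite straight segment, B = (μ₀I/4πd)(sinθ₁ + sinθ₂), where θ₁, θ₂ are the angles from the perpendicular to each end.
The perpendicular foot is at one end, so the two end-offsets along the wire are 0 and L = 0.0532 m.
sinθ₁ = 0/√(0²+0.0314²) = 0.0000; sinθ₂ = 0.0532/√(0.0532²+0.0314²) = 0.8612.
B = (4π×10⁻⁷ × 0.566) / (4π × 0.0314) × (0.0000 + 0.8612) = 1.55×10⁻⁶ T.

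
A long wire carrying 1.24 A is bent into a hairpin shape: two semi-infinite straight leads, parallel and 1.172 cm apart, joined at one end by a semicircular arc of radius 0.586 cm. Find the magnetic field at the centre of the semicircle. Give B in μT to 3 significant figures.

The semicircular arc contributes B_arc = μ₀I·π/(4πR) = μ₀I/(4R) = 6.65×10⁻⁵ T.
Each semi-infinite lead is at perpendicular distance R = 0.00586 m from the centre, with the perpendicular foot at its near end, so it contributes μ₀I/(4πR); both point the same way, together 4.23×10⁻⁵ T.
Arc and leads all point the same direction: B = 6.65×10⁻⁵ + 4.23×10⁻⁵ = 1.09×10⁻⁴ T.

B ≈ 109 μT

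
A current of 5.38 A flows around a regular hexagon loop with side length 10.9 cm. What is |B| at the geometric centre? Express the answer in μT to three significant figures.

Each side is a finite straight segment at perpendicular distance d = a/(2 tan(π/6)) = 0.0944 m from the centre, with end-angles ±π/6.
One side contributes B₁ = (μ₀I/4πd)·2 sin(π/6) = 5.70×10⁻⁶ T.
All 6 sides add in the same direction: B = 6 × 5.70×10⁻⁶ = 3.42×10⁻⁵ T.

B ≈ 34.2 μT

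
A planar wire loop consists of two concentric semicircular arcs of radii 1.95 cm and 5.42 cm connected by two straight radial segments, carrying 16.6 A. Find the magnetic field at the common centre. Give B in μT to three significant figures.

B ≈ 171 μT

The radial connectors point toward the centre, so dl × r̂ = 0 and they contribute nothing.
Each semicircle gives μ₀I/(4R): inner arc 2.67×10⁻⁴ T, outer arc 9.62×10⁻⁵ T.
The two arcs carry current in opposite angular senses, so their fields oppose: B = |2.67×10⁻⁴ − 9.62×10⁻⁵| = 1.71×10⁻⁴ T.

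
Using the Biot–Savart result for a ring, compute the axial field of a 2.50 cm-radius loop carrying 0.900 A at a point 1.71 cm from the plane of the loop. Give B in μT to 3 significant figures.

B ≈ 12.7 μT

On the axis of a circular loop, B = μ₀IR² / [2(R²+z²)^(3/2)].
R² + z² = (0.025)² + (0.0171)² = 0.0009174 m², and (R²+z²)^(3/2) = 2.78×10⁻⁵ m³.
B = (4π×10⁻⁷ × 0.900 × 0.000625) / (2 × 2.78×10⁻⁵) = 1.27×10⁻⁵ T.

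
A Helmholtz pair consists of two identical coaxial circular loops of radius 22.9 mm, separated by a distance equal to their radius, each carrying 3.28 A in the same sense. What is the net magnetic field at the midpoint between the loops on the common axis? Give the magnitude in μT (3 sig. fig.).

Each loop contributes B = μ₀IR²/[2(R²+z²)^(3/2)] on the axis, with z measured from that loop.
Loop 1 (z = 0.01145 m): B₁ = 6.44×10⁻⁵ T. Loop 2 (z = 0.01145 m): B₂ = 6.44×10⁻⁵ T.
The fields add: B = B₁ + B₂ = 1.29×10⁻⁴ T.

B ≈ 129 μT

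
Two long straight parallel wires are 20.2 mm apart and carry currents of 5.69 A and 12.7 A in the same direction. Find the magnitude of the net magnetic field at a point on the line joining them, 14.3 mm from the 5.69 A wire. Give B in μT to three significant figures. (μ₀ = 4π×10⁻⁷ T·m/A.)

B ≈ 351 μT

Each long wire gives B = μ₀I/(2πd). Distances are d₁ = 0.0143 m and d₂ = 0.0059 m.
B₁ = 7.96×10⁻⁵ T, B₂ = 4.31×10⁻⁴ T.
Between parallel currents the two contributions point in opposite directions, so they subtract. B = |B₁ − B₂| = |7.96×10⁻⁵ − 4.31×10⁻⁴| = 3.51×10⁻⁴ T.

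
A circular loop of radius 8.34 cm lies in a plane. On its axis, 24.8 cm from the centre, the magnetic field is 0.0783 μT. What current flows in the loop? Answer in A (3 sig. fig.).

I ≈ 0.321 A

On the axis of a loop, B = μ₀IR²/[2(R²+z²)^(3/2)], so I = 2B(R²+z²)^(3/2)/(μ₀R²).
R² + z² = 0.006956 + 0.0615 = 0.06846 m²; raised to 3/2 gives 1.79×10⁻² m³.
I = 2 × 7.83×10⁻⁸ × 1.79×10⁻² / (1.26×10⁻⁶ × 0.006956) = 0.321 A.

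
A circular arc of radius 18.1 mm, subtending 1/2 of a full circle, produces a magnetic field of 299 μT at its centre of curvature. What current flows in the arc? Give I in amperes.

I ≈ 17.2 A

For a circular arc, B = μ₀Iφ/(4πR) with φ in radians; here φ = 3.142 rad.
So I = 4πRB/(μ₀φ) = 4π × 0.0181 × 2.99×10⁻⁴ / (4π×10⁻⁷ × 3.142) = 17.2 A.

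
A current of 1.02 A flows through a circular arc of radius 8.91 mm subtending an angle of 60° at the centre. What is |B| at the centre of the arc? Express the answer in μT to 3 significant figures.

B ≈ 12.0 μT

The Biot–Savart field of a circular arc at its centre is B = μ₀Iφ/(4πR), with φ = 1.047 rad.
B = (4π×10⁻⁷ × 1.02 × 1.047) / (4π × 0.00891) = 1.20×10⁻⁵ T.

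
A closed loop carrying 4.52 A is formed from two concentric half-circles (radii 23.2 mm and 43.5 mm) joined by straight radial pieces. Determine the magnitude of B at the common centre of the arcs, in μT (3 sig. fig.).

B ≈ 28.6 μT

The radial connectors point toward the centre, so dl × r̂ = 0 and they contribute nothing.
Each semicircle gives μ₀I/(4R): inner arc 6.12×10⁻⁵ T, outer arc 3.26×10⁻⁵ T.
The two arcs carry current in opposite angular senses, so their fields oppose: B = |6.12×10⁻⁵ − 3.26×10⁻⁵| = 2.86×10⁻⁵ T.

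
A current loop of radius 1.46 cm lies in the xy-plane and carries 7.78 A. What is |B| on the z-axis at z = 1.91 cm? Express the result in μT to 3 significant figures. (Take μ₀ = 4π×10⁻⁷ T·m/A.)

On the axis of a circular loop, B = μ₀IR² / [2(R²+z²)^(3/2)].
R² + z² = (0.0146)² + (0.0191)² = 0.000578 m², and (R²+z²)^(3/2) = 1.39×10⁻⁵ m³.
B = (4π×10⁻⁷ × 7.78 × 0.0002132) / (2 × 1.39×10⁻⁵) = 7.50×10⁻⁵ T.

B ≈ 75.0 μT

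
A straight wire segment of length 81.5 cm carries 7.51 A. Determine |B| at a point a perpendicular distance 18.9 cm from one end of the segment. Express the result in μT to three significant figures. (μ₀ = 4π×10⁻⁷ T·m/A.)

For a finite straight segment, B = (μ₀I/4πd)(sinθ₁ + sinθ₂), where θ₁, θ₂ are the angles from the perpendicular to each end.
The perpendicular foot is at one end, so the two end-offsets along the wire are 0 and L = 0.815 m.
sinθ₁ = 0/√(0²+0.189²) = 0.0000; sinθ₂ = 0.815/√(0.815²+0.189²) = 0.9741.
B = (4π×10⁻⁷ × 7.51) / (4π × 0.189) × (0.0000 + 0.9741) = 3.87×10⁻⁶ T.

B ≈ 3.87 μT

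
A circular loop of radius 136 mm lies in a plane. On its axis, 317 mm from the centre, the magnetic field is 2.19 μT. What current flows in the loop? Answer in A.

I ≈ 7.73 A

On the axis of a loop, B = μ₀IR²/[2(R²+z²)^(3/2)], so I = 2B(R²+z²)^(3/2)/(μ₀R²).
R² + z² = 0.0185 + 0.1005 = 0.119 m²; raised to 3/2 gives 4.10×10⁻² m³.
I = 2 × 2.19×10⁻⁶ × 4.10×10⁻² / (1.26×10⁻⁶ × 0.0185) = 7.73 A.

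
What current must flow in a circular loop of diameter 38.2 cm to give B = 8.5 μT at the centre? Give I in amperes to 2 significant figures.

At the centre of a circular loop B = μ₀I/(2R), so I = 2RB/μ₀.
With R = 0.191 m, I = 2 × 0.191 × 8.50×10⁻⁶ / (4π×10⁻⁷) = 2.58 A.

I ≈ 2.6 A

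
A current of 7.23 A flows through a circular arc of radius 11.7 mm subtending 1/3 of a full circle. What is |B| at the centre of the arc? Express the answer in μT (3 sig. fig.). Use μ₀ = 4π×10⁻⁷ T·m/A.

The Biot–Savart field of a circular arc at its centre is B = μ₀Iφ/(4πR), with φ = 2.094 rad.
B = (4π×10⁻⁷ × 7.23 × 2.094) / (4π × 0.0117) = 1.29×10⁻⁴ T.

B ≈ 129 μT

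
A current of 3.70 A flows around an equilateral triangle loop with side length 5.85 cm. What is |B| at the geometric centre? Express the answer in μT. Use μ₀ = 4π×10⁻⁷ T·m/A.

Each side is a finite straight segment at perpendicular distance d = a/(2 tan(π/3)) = 0.01689 m from the centre, with end-angles ±π/3.
One side contributes B₁ = (μ₀I/4πd)·2 sin(π/3) = 3.79×10⁻⁵ T.
All 3 sides add in the same direction: B = 3 × 3.79×10⁻⁵ = 1.14×10⁻⁴ T.

B ≈ 114 μT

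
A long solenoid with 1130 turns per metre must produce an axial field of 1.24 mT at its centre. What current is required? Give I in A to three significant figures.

I ≈ 0.873 A

Inside a long solenoid B = μ₀nI with n = 1130 m⁻¹, so I = B/(μ₀n).
I = 1.24×10⁻³ / (4π×10⁻⁷ × 1130) = 0.873 A.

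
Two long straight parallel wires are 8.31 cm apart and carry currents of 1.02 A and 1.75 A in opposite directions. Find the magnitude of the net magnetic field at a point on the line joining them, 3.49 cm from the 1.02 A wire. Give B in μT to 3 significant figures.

Each long wire gives B = μ₀I/(2πd). Distances are d₁ = 0.0349 m and d₂ = 0.0482 m.
B₁ = 5.85×10⁻⁶ T, B₂ = 7.26×10⁻⁶ T.
Between antiparallel currents both contributions point the same way, so they add. B = B₁ + B₂ = 5.85×10⁻⁶ + 7.26×10⁻⁶ = 1.31×10⁻⁵ T.

B ≈ 13.1 μT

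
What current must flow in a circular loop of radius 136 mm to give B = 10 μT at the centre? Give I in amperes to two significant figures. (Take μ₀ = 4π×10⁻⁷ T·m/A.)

I ≈ 2.2 A

At the centre of a circular loop B = μ₀I/(2R), so I = 2RB/μ₀.
With R = 0.136 m, I = 2 × 0.136 × 1.00×10⁻⁵ / (4π×10⁻⁷) = 2.16 A.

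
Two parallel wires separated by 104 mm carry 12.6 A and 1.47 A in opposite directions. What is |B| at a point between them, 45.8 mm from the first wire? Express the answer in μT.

B ≈ 60.1 μT

Each long wire gives B = μ₀I/(2πd). Distances are d₁ = 0.0458 m and d₂ = 0.0582 m.
B₁ = 5.50×10⁻⁵ T, B₂ = 5.05×10⁻⁶ T.
Between antiparallel currents both contributions point the same way, so they add. B = B₁ + B₂ = 5.50×10⁻⁵ + 5.05×10⁻⁶ = 6.01×10⁻⁵ T.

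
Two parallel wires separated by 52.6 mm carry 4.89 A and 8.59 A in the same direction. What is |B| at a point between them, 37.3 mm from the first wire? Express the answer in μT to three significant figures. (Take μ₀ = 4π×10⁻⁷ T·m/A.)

Each long wire gives B = μ₀I/(2πd). Distances are d₁ = 0.0373 m and d₂ = 0.0153 m.
B₁ = 2.62×10⁻⁵ T, B₂ = 1.12×10⁻⁴ T.
Between parallel currents the two contributions point in opposite directions, so they subtract. B = |B₁ − B₂| = |2.62×10⁻⁵ − 1.12×10⁻⁴| = 8.61×10⁻⁵ T.

B ≈ 86.1 μT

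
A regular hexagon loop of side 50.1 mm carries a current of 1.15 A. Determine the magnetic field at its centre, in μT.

Each side is a finite straight segment at perpendicular distance d = a/(2 tan(π/6)) = 0.04339 m from the centre, with end-angles ±π/6.
One side contributes B₁ = (μ₀I/4πd)·2 sin(π/6) = 2.65×10⁻⁶ T.
All 6 sides add in the same direction: B = 6 × 2.65×10⁻⁶ = 1.59×10⁻⁵ T.

B ≈ 15.9 μT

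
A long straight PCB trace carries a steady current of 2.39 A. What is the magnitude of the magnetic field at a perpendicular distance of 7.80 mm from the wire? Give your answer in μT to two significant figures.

B ≈ 61 μT

For an infinitely long straight wire, B = μ₀I/(2πd).
B = (4π×10⁻⁷ × 2.39) / (2π × 0.0078) = 6.13×10⁻⁵ T.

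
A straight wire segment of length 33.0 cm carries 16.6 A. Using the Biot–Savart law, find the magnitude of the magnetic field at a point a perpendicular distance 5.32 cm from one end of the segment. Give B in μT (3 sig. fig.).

For a finite straight segment, B = (μ₀I/4πd)(sinθ₁ + sinθ₂), where θ₁, θ₂ are the angles from the perpendicular to each end.
The perpendicular foot is at one end, so the two end-offsets along the wire are 0 and L = 0.33 m.
sinθ₁ = 0/√(0²+0.0532²) = 0.0000; sinθ₂ = 0.33/√(0.33²+0.0532²) = 0.9873.
B = (4π×10⁻⁷ × 16.6) / (4π × 0.0532) × (0.0000 + 0.9873) = 3.08×10⁻⁵ T.

B ≈ 30.8 μT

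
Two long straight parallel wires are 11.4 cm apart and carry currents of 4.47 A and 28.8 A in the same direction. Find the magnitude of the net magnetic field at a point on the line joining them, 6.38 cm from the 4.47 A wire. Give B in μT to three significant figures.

B ≈ 101 μT

Each long wire gives B = μ₀I/(2πd). Distances are d₁ = 0.0638 m and d₂ = 0.0502 m.
B₁ = 1.40×10⁻⁵ T, B₂ = 1.15×10⁻⁴ T.
Between parallel currents the two contributions point in opposite directions, so they subtract. B = |B₁ − B₂| = |1.40×10⁻⁵ − 1.15×10⁻⁴| = 1.01×10⁻⁴ T.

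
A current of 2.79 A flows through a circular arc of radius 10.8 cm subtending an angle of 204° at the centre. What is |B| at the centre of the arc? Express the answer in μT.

B ≈ 9.20 μT

The Biot–Savart field of a circular arc at its centre is B = μ₀Iφ/(4πR), with φ = 3.56 rad.
B = (4π×10⁻⁷ × 2.79 × 3.56) / (4π × 0.108) = 9.20×10⁻⁶ T.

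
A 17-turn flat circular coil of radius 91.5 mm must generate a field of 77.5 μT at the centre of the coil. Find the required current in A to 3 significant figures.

I ≈ 0.664 A

For an N-turn coil, B = Nμ₀I/(2R) with R = 0.0915 m, so I = 2RB/(Nμ₀) = 2 × 0.0915 × 7.75×10⁻⁵ / (17 × 4π×10⁻⁷) = 0.664 A.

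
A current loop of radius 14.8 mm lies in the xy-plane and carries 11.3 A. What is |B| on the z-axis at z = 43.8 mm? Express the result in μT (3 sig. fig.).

B ≈ 15.7 μT

On the axis of a circular loop, B = μ₀IR² / [2(R²+z²)^(3/2)].
R² + z² = (0.0148)² + (0.0438)² = 0.002137 m², and (R²+z²)^(3/2) = 9.88×10⁻⁵ m³.
B = (4π×10⁻⁷ × 11.3 × 0.000219) / (2 × 9.88×10⁻⁵) = 1.57×10⁻⁵ T.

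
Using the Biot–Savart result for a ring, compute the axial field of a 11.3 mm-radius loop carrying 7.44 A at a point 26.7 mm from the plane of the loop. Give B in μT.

B ≈ 24.5 μT

On the axis of a circular loop, B = μ₀IR² / [2(R²+z²)^(3/2)].
R² + z² = (0.0113)² + (0.0267)² = 0.0008406 m², and (R²+z²)^(3/2) = 2.44×10⁻⁵ m³.
B = (4π×10⁻⁷ × 7.44 × 0.0001277) / (2 × 2.44×10⁻⁵) = 2.45×10⁻⁵ T.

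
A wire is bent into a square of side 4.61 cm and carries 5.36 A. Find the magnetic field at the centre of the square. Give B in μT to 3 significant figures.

B ≈ 132 μT

Each side is a finite straight segment at perpendicular distance d = a/(2 tan(π/4)) = 0.02305 m from the centre, with end-angles ±π/4.
One side contributes B₁ = (μ₀I/4πd)·2 sin(π/4) = 3.29×10⁻⁵ T.
All 4 sides add in the same direction: B = 4 × 3.29×10⁻⁵ = 1.32×10⁻⁴ T.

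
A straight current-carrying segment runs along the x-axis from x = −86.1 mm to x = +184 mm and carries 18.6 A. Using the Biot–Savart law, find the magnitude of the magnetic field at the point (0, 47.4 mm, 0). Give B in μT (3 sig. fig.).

B ≈ 72.4 μT

For a finite straight segment, B = (μ₀I/4πd)(sinθ₁ + sinθ₂), where θ₁, θ₂ are the angles from the perpendicular to each end.
The perpendicular distance is d = 0.0474 m; the end-offsets along the wire are a = 0.0861 m and b = 0.184 m.
sinθ₁ = 0.0861/√(0.0861²+0.0474²) = 0.8760; sinθ₂ = 0.184/√(0.184²+0.0474²) = 0.9684.
B = (4π×10⁻⁷ × 18.6) / (4π × 0.0474) × (0.8760 + 0.9684) = 7.24×10⁻⁵ T.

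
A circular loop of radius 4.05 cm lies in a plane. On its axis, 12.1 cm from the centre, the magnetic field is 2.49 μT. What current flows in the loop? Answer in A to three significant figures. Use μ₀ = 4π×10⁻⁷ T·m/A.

On the axis of a loop, B = μ₀IR²/[2(R²+z²)^(3/2)], so I = 2B(R²+z²)^(3/2)/(μ₀R²).
R² + z² = 0.00164 + 0.01464 = 0.01628 m²; raised to 3/2 gives 2.08×10⁻³ m³.
I = 2 × 2.49×10⁻⁶ × 2.08×10⁻³ / (1.26×10⁻⁶ × 0.00164) = 5.02 A.

I ≈ 5.02 A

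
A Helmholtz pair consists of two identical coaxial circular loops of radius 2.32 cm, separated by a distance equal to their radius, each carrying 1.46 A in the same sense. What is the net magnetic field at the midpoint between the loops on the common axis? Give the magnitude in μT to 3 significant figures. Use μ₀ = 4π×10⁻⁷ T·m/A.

B ≈ 56.6 μT

Each loop contributes B = μ₀IR²/[2(R²+z²)^(3/2)] on the axis, with z measured from that loop.
Loop 1 (z = 0.0116 m): B₁ = 2.83×10⁻⁵ T. Loop 2 (z = 0.0116 m): B₂ = 2.83×10⁻⁵ T.
The fields add: B = B₁ + B₂ = 5.66×10⁻⁵ T.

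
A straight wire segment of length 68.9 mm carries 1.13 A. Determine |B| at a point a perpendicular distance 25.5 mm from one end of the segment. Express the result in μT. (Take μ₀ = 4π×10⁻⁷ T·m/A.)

For a finite straight segment, B = (μ₀I/4πd)(sinθ₁ + sinθ₂), where θ₁, θ₂ are the angles from the perpendicular to each end.
The perpendicular foot is at one end, so the two end-offsets along the wire are 0 and L = 0.0689 m.
sinθ₁ = 0/√(0²+0.0255²) = 0.0000; sinθ₂ = 0.0689/√(0.0689²+0.0255²) = 0.9378.
B = (4π×10⁻⁷ × 1.13) / (4π × 0.0255) × (0.0000 + 0.9378) = 4.16×10⁻⁶ T.

B ≈ 4.16 μT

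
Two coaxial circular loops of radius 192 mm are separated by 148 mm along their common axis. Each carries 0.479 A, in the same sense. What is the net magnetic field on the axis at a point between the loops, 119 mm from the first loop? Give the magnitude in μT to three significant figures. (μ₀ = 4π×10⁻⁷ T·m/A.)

B ≈ 2.48 μT

Each loop contributes B = μ₀IR²/[2(R²+z²)^(3/2)] on the axis, with z measured from that loop.
Loop 1 (z = 0.119 m): B₁ = 9.63×10⁻⁷ T. Loop 2 (z = 0.029 m): B₂ = 1.52×10⁻⁶ T.
The fields add: B = B₁ + B₂ = 2.48×10⁻⁶ T.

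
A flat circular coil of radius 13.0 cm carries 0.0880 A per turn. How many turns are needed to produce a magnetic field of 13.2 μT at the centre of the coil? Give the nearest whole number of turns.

For an N-turn coil, B = Nμ₀I/(2R). A single turn gives B₁ = 4.25×10⁻⁷ T with R = 0.13 m.
N = B/B₁ = 1.32×10⁻⁵ / 4.25×10⁻⁷ = 31.04.

N = 31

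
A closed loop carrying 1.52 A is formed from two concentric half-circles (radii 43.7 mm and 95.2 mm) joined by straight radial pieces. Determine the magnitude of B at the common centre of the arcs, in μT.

The radial connectors point toward the centre, so dl × r̂ = 0 and they contribute nothing.
Each semicircle gives μ₀I/(4R): inner arc 1.09×10⁻⁵ T, outer arc 5.02×10⁻⁶ T.
The two arcs carry current in opposite angular senses, so their fields oppose: B = |1.09×10⁻⁵ − 5.02×10⁻⁶| = 5.91×10⁻⁶ T.

B ≈ 5.91 μT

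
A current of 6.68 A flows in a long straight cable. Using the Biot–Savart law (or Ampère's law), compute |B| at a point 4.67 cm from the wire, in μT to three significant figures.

For an infinitely long straight wire, B = μ₀I/(2πd).
B = (4π×10⁻⁷ × 6.68) / (2π × 0.0467) = 2.86×10⁻⁵ T.

B ≈ 28.6 μT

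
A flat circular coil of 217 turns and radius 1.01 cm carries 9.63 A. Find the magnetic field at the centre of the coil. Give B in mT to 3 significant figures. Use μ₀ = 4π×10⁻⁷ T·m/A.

B ≈ 130 mT

For an N-turn flat coil, B = Nμ₀I/(2R) with R = 0.0101 m.
B = 217 × 5.99×10⁻⁴ T = 0.130 T.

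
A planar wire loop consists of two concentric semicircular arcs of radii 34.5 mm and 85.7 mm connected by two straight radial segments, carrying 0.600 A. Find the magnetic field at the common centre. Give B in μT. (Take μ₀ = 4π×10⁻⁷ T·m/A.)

B ≈ 3.26 μT

The radial connectors point toward the centre, so dl × r̂ = 0 and they contribute nothing.
Each semicircle gives μ₀I/(4R): inner arc 5.46×10⁻⁶ T, outer arc 2.20×10⁻⁶ T.
The two arcs carry current in opposite angular senses, so their fields oppose: B = |5.46×10⁻⁶ − 2.20×10⁻⁶| = 3.26×10⁻⁶ T.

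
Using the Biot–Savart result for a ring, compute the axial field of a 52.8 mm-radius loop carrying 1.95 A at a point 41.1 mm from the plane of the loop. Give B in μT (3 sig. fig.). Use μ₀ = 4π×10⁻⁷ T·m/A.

On the axis of a circular loop, B = μ₀IR² / [2(R²+z²)^(3/2)].
R² + z² = (0.0528)² + (0.0411)² = 0.004477 m², and (R²+z²)^(3/2) = 3.00×10⁻⁴ m³.
B = (4π×10⁻⁷ × 1.95 × 0.002788) / (2 × 3.00×10⁻⁴) = 1.14×10⁻⁵ T.

B ≈ 11.4 μT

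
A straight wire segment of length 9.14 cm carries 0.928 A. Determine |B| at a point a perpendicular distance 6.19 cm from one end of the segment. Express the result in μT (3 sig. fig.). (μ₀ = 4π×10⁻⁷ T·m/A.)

B ≈ 1.24 μT

For a finite straight segment, B = (μ₀I/4πd)(sinθ₁ + sinθ₂), where θ₁, θ₂ are the angles from the perpendicular to each end.
The perpendicular foot is at one end, so the two end-offsets along the wire are 0 and L = 0.0914 m.
sinθ₁ = 0/√(0²+0.0619²) = 0.0000; sinθ₂ = 0.0914/√(0.0914²+0.0619²) = 0.8280.
B = (4π×10⁻⁷ × 0.928) / (4π × 0.0619) × (0.0000 + 0.8280) = 1.24×10⁻⁶ T.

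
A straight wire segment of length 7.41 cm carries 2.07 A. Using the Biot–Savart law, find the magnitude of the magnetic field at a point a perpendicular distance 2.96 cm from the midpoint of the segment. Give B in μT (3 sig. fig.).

For a finite straight segment, B = (μ₀I/4πd)(sinθ₁ + sinθ₂), where θ₁, θ₂ are the angles from the perpendicular to each end.
The perpendicular from the point meets the wire at its midpoint, so each end is L/2 = 0.03705 m away along the wire.
sinθ₁ = 0.03705/√(0.03705²+0.0296²) = 0.7813; sinθ₂ = 0.03705/√(0.03705²+0.0296²) = 0.7813.
B = (4π×10⁻⁷ × 2.07) / (4π × 0.0296) × (0.7813 + 0.7813) = 1.09×10⁻⁵ T.

B ≈ 10.9 μT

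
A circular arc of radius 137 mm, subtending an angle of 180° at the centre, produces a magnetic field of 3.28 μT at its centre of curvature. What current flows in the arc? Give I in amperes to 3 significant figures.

I ≈ 1.43 A

For a circular arc, B = μ₀Iφ/(4πR) with φ in radians; here φ = 3.142 rad.
So I = 4πRB/(μ₀φ) = 4π × 0.137 × 3.28×10⁻⁶ / (4π×10⁻⁷ × 3.142) = 1.43 A.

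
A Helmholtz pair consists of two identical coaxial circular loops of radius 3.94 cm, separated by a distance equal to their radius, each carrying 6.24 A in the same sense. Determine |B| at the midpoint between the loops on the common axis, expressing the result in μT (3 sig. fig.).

B ≈ 142 μT

Each loop contributes B = μ₀IR²/[2(R²+z²)^(3/2)] on the axis, with z measured from that loop.
Loop 1 (z = 0.0197 m): B₁ = 7.12×10⁻⁵ T. Loop 2 (z = 0.0197 m): B₂ = 7.12×10⁻⁵ T.
The fields add: B = B₁ + B₂ = 1.42×10⁻⁴ T.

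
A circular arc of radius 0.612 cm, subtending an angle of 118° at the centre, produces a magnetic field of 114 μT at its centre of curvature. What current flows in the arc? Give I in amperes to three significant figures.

I ≈ 3.39 A

For a circular arc, B = μ₀Iφ/(4πR) with φ in radians; here φ = 2.059 rad.
So I = 4πRB/(μ₀φ) = 4π × 0.00612 × 1.14×10⁻⁴ / (4π×10⁻⁷ × 2.059) = 3.39 A.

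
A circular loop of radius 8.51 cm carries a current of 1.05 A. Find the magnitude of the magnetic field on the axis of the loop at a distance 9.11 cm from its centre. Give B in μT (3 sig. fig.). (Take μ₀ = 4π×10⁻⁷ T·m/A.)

On the axis of a circular loop, B = μ₀IR² / [2(R²+z²)^(3/2)].
R² + z² = (0.0851)² + (0.0911)² = 0.01554 m², and (R²+z²)^(3/2) = 1.94×10⁻³ m³.
B = (4π×10⁻⁷ × 1.05 × 0.007242) / (2 × 1.94×10⁻³) = 2.47×10⁻⁶ T.

B ≈ 2.47 μT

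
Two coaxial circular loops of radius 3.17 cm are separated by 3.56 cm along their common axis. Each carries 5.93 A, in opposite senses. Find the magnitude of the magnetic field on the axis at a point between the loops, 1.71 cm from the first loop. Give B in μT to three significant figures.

B ≈ 4.41 μT

Each loop contributes B = μ₀IR²/[2(R²+z²)^(3/2)] on the axis, with z measured from that loop.
Loop 1 (z = 0.0171 m): B₁ = 8.01×10⁻⁵ T. Loop 2 (z = 0.0185 m): B₂ = 7.57×10⁻⁵ T.
The fields oppose: B = |B₁ − B₂| = 4.41×10⁻⁶ T.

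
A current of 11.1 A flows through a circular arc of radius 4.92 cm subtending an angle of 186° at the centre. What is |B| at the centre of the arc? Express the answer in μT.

The Biot–Savart field of a circular arc at its centre is B = μ₀Iφ/(4πR), with φ = 3.246 rad.
B = (4π×10⁻⁷ × 11.1 × 3.246) / (4π × 0.0492) = 7.32×10⁻⁵ T.

B ≈ 73.2 μT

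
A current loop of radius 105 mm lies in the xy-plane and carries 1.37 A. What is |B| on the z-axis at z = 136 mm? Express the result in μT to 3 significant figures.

B ≈ 1.87 μT

On the axis of a circular loop, B = μ₀IR² / [2(R²+z²)^(3/2)].
R² + z² = (0.105)² + (0.136)² = 0.02952 m², and (R²+z²)^(3/2) = 5.07×10⁻³ m³.
B = (4π×10⁻⁷ × 1.37 × 0.01102) / (2 × 5.07×10⁻³) = 1.87×10⁻⁶ T.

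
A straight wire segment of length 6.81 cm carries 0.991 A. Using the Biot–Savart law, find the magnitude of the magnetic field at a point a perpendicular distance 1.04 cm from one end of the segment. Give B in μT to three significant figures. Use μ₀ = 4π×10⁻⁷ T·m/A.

For a finite straight segment, B = (μ₀I/4πd)(sinθ₁ + sinθ₂), where θ₁, θ₂ are the angles from the perpendicular to each end.
The perpendicular foot is at one end, so the two end-offsets along the wire are 0 and L = 0.0681 m.
sinθ₁ = 0/√(0²+0.0104²) = 0.0000; sinθ₂ = 0.0681/√(0.0681²+0.0104²) = 0.9885.
B = (4π×10⁻⁷ × 0.991) / (4π × 0.0104) × (0.0000 + 0.9885) = 9.42×10⁻⁶ T.

B ≈ 9.42 μT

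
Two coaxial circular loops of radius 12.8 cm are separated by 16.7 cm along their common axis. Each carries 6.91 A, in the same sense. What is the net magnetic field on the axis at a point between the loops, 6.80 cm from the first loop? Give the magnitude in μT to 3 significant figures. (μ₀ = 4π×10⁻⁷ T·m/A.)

B ≈ 40.1 μT

Each loop contributes B = μ₀IR²/[2(R²+z²)^(3/2)] on the axis, with z measured from that loop.
Loop 1 (z = 0.068 m): B₁ = 2.34×10⁻⁵ T. Loop 2 (z = 0.099 m): B₂ = 1.68×10⁻⁵ T.
The fields add: B = B₁ + B₂ = 4.01×10⁻⁵ T.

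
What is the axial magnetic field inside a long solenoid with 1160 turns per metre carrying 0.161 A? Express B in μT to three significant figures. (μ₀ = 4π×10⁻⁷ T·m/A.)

B ≈ 235 μT

Inside a long solenoid, B = μ₀nI with n = 1160 turns/m.
B = 4π×10⁻⁷ × 1160 × 0.161 = 2.35×10⁻⁴ T.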